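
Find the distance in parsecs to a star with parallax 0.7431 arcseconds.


d = 1/p = 1/0.7431 = 1.3457

1.3457 pc


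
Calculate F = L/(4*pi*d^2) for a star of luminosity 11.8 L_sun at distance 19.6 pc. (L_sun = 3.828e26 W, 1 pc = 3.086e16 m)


F = L / (4*pi*d^2) = 4.517e+27 / (4*pi*(6.049e+17)^2) = 9.825e-10

9.825e-10 W/m^2


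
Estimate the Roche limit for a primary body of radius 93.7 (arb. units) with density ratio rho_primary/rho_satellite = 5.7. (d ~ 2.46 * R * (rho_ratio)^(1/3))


d_Roche = 2.46 * 93.7 * 5.7^(1/3) = 411.7494

411.7494


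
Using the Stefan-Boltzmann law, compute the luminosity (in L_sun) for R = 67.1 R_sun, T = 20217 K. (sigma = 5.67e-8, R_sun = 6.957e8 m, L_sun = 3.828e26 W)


R = 67.1 * 6.957e8 m = 4.668147e+10 m. L = 4*pi*R^2*sigma*T^4 = 4*pi*(4.668147e+10)^2 * 5.67e-8 * 20217^4 = 2.593873632e+32 W. L/L_sun = 2.593873632e+32 / 3.828e26 = 677605.442

677605.442 L_sun


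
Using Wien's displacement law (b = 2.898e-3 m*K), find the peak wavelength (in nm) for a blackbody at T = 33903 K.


lam_max = b / T = 2.898e-3 / 33903 = 8.548e-08 m = 85.4792 nm

85.4792 nm


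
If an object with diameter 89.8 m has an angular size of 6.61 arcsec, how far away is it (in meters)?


D = size / theta_rad, theta_rad = 6.61 * pi/(180*3600) = 3.205e-05, D = 2.802e+06

2.802e+06 m


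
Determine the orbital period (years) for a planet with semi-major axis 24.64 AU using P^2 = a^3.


P = a^(3/2) = 24.64^1.5 = 122.3097

122.3097 years


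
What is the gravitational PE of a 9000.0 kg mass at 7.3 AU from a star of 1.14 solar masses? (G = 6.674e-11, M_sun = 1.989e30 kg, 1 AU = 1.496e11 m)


M = 1.14 * 1.989e30 kg = 2.26746e+30 kg; r = 7.3 AU * 1.496e11 m/AU = 1.09208e+12 m. U = -GM*m/r = -(6.674e-11 * 2.26746e+30 * 9000.0) / 1.09208e+12 = -1.247e+12

-1.247e+12 J


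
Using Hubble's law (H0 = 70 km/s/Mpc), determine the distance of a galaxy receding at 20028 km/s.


d = v / H0 = 20028 / 70 = 286.1143

286.1143 Mpc


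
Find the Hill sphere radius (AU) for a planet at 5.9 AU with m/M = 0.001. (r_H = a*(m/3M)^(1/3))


r_H = a * (m/3M)^(1/3) = 5.9 * (0.001/3)^(1/3) = 0.4091

0.4091 AU


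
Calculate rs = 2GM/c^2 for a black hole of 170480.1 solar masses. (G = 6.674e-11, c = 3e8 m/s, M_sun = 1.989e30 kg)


M = 170480.1 * 1.989e30 kg = 3.390849189e+35 kg. rs = 2GM/c^2 = 2 * 6.674e-11 * 3.390849189e+35 / (3e8)^2 = 5.029e+08

5.029e+08 m


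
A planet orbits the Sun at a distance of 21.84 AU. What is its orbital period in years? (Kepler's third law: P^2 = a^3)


P = a^(3/2) = 21.84^1.5 = 102.0655

102.0655 years


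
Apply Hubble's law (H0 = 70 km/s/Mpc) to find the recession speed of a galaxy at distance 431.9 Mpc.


v = H0 * d = 70 * 431.9 = 30233.0

30233.0 km/s


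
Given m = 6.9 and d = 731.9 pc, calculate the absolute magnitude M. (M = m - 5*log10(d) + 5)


M = m - 5*log10(d) + 5 = 6.9 - 5*log10(731.9) + 5 = -2.4223

-2.4223


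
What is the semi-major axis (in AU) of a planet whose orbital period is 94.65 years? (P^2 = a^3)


a = P^(2/3) = 94.65^(2/3) = 20.7689

20.7689 AU


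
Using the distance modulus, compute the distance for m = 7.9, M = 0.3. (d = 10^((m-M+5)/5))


d = 10^((m - M + 5)/5) = 10^((7.9 - 0.3 + 5)/5) = 331.1311

331.1311 pc


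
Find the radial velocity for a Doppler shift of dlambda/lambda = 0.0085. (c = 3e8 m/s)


v = (dlambda/lambda) * c = 0.0085 * 3e8 = 2.550e+06

2.550e+06 m/s


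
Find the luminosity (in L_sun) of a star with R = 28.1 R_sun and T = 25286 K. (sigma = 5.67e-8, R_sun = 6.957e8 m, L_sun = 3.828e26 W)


R = 28.1 * 6.957e8 m = 1.954917e+10 m. L = 4*pi*R^2*sigma*T^4 = 4*pi*(1.954917e+10)^2 * 5.67e-8 * 25286^4 = 1.11319207e+32 W. L/L_sun = 1.11319207e+32 / 3.828e26 = 290802.5261

290802.5261 L_sun


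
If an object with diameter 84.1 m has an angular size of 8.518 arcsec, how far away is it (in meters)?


D = size / theta_rad, theta_rad = 8.518 * pi/(180*3600) = 4.130e-05, D = 2.036e+06

2.036e+06 m


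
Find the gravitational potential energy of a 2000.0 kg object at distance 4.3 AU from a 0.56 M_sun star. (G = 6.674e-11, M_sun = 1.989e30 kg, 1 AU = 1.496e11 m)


M = 0.56 * 1.989e30 kg = 1.11384e+30 kg; r = 4.3 AU * 1.496e11 m/AU = 6.4328e+11 m. U = -GM*m/r = -(6.674e-11 * 1.11384e+30 * 2000.0) / 6.4328e+11 = -2.311e+11

-2.311e+11 J


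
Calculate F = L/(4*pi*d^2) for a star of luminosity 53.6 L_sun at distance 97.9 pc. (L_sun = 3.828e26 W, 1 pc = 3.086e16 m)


F = L / (4*pi*d^2) = 2.052e+28 / (4*pi*(3.021e+18)^2) = 1.789e-10

1.789e-10 W/m^2


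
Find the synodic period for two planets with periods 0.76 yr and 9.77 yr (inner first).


1/P_syn = |1/P1 - 1/P2| = |1/0.76 - 1/9.77| => P_syn = 0.8241

0.8241 years


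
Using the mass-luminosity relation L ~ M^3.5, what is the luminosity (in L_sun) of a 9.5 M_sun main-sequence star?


L/L_sun = (M/M_sun)^3.5 = 9.5^3.5 = 2642.6072

2642.6072 L_sun


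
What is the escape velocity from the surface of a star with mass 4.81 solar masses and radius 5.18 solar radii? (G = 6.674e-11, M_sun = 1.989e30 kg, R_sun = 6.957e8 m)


M = 4.81 * 1.989e30 kg = 9.56709e+30 kg; R = 5.18 * 6.957e8 m = 3.603726e+09 m. v_esc = sqrt(2GM/R) = sqrt(2 * 6.674e-11 * 9.56709e+30 / 3.603726e+09) = 595281.1728

595281.1728 m/s


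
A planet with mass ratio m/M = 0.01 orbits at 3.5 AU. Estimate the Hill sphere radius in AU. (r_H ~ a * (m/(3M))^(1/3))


r_H = a * (m/3M)^(1/3) = 3.5 * (0.01/3)^(1/3) = 0.5228

0.5228 AU


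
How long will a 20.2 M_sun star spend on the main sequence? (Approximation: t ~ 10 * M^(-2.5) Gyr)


t = 10 * M^(-2.5) = 10 * 20.2^(-2.5) = 0.0055

0.0055 Gyr


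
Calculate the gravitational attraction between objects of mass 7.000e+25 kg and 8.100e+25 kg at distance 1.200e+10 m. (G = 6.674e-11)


F = G*m1*m2/r^2 = 6.674e-11 * 7.000e+25 * 8.100e+25 / (1.200e+10)^2 = 6.674e-11 * 5.670e+51 / 1.440e+20 = 2.628e+21

2.628e+21 N


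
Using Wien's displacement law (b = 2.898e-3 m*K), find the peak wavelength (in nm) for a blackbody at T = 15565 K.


lam_max = b / T = 2.898e-3 / 15565 = 1.862e-07 m = 186.187 nm

186.187 nm


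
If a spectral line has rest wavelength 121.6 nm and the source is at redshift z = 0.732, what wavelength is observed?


lam_obs = lam_emit * (1 + z) = 121.6 * (1 + 0.732) = 210.6112

210.6112 nm


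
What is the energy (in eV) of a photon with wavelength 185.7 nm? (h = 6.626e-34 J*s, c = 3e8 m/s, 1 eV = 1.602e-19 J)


E = hc/lambda = 6.626e-34 * 3e8 / 1.857e-07 = 1.070e-18 J = 6.6819 eV

6.6819 eV


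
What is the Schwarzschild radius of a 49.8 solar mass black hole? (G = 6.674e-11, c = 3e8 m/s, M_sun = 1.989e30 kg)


M = 49.8 * 1.989e30 kg = 9.90522e+31 kg. rs = 2GM/c^2 = 2 * 6.674e-11 * 9.90522e+31 / (3e8)^2 = 146905.4184

146905.4184 m


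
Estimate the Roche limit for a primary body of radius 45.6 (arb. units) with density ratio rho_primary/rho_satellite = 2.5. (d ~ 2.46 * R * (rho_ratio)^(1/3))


d_Roche = 2.46 * 45.6 * 2.5^(1/3) = 152.2463

152.2463


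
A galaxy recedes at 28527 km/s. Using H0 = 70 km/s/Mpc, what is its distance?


d = v / H0 = 28527 / 70 = 407.5286

407.5286 Mpc


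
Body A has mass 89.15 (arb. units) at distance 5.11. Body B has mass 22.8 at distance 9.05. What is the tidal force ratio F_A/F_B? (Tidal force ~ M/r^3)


Ratio = (M1/r1^3) / (M2/r2^3) = (89.15/5.11^3) / (22.8/9.05^3) = 21.7205

21.7205


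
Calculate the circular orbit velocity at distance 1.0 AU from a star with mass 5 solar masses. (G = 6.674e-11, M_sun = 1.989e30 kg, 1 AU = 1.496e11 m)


v = sqrt(GM/r) = sqrt(6.674e-11 * 9.945e+30 / 1.496e+11) = 66608.5068

66608.5068 m/s


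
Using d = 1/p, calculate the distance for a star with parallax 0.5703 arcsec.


d = 1/p = 1/0.5703 = 1.7535

1.7535 pc


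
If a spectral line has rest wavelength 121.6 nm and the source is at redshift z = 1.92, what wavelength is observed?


lam_obs = lam_emit * (1 + z) = 121.6 * (1 + 1.92) = 355.072

355.072 nm


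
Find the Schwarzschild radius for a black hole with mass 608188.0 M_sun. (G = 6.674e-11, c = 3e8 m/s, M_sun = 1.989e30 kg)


M = 608188.0 * 1.989e30 kg = 1.209685932e+36 kg. rs = 2GM/c^2 = 2 * 6.674e-11 * 1.209685932e+36 / (3e8)^2 = 1.794e+09

1.794e+09 m


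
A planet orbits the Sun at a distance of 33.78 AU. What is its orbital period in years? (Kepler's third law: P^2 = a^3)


P = a^(3/2) = 33.78^1.5 = 196.3313

196.3313 years


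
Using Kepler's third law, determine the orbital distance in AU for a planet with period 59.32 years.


a = P^(2/3) = 59.32^(2/3) = 15.2102

15.2102 AU


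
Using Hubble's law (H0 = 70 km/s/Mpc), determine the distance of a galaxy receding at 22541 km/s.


d = v / H0 = 22541 / 70 = 322.0143

322.0143 Mpc


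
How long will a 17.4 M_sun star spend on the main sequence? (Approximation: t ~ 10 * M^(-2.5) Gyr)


t = 10 * M^(-2.5) = 10 * 17.4^(-2.5) = 0.0079

0.0079 Gyr


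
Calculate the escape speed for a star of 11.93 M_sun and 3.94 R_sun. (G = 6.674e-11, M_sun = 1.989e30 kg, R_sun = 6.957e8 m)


M = 11.93 * 1.989e30 kg = 2.372877e+31 kg; R = 3.94 * 6.957e8 m = 2.741058e+09 m. v_esc = sqrt(2GM/R) = sqrt(2 * 6.674e-11 * 2.372877e+31 / 2.741058e+09) = 1.075e+06

1.075e+06 m/s


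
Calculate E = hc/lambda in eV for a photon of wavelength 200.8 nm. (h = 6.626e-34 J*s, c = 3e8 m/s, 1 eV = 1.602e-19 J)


E = hc/lambda = 6.626e-34 * 3e8 / 2.008e-07 = 9.899e-19 J = 6.1794 eV

6.1794 eV


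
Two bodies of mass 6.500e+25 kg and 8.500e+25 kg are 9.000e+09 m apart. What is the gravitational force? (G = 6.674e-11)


F = G*m1*m2/r^2 = 6.674e-11 * 6.500e+25 * 8.500e+25 / (9.000e+09)^2 = 6.674e-11 * 5.525e+51 / 8.100e+19 = 4.552e+21

4.552e+21 N


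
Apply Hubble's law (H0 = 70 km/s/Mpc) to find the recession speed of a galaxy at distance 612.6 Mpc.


v = H0 * d = 70 * 612.6 = 42882.0

42882.0 km/s


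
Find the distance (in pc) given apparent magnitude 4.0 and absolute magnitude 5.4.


d = 10^((m - M + 5)/5) = 10^((4.0 - 5.4 + 5)/5) = 5.2481

5.2481 pc


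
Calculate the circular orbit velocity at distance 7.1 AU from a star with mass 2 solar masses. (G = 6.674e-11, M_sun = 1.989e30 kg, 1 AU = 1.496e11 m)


v = sqrt(GM/r) = sqrt(6.674e-11 * 3.978e+30 / 1.062e+12) = 15809.9508

15809.9508 m/s


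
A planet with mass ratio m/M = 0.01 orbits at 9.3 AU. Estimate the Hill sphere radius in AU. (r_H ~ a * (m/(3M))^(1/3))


r_H = a * (m/3M)^(1/3) = 9.3 * (0.01/3)^(1/3) = 1.3892

1.3892 AU


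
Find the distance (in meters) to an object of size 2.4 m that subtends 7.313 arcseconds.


D = size / theta_rad, theta_rad = 7.313 * pi/(180*3600) = 3.545e-05, D = 67692.5386

67692.5386 m


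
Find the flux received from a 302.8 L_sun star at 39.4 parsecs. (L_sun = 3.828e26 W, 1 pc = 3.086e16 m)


F = L / (4*pi*d^2) = 1.159e+29 / (4*pi*(1.216e+18)^2) = 6.239e-09

6.239e-09 W/m^2


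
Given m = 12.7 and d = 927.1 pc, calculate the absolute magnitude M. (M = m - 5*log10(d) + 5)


M = m - 5*log10(d) + 5 = 12.7 - 5*log10(927.1) + 5 = 2.8644

2.8644


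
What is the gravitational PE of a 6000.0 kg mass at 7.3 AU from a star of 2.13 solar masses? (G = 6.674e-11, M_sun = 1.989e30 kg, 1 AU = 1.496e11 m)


M = 2.13 * 1.989e30 kg = 4.23657e+30 kg; r = 7.3 AU * 1.496e11 m/AU = 1.09208e+12 m. U = -GM*m/r = -(6.674e-11 * 4.23657e+30 * 6000.0) / 1.09208e+12 = -1.553e+12

-1.553e+12 J


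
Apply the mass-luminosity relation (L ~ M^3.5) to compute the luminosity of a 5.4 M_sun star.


L/L_sun = (M/M_sun)^3.5 = 5.4^3.5 = 365.9133

365.9133 L_sun


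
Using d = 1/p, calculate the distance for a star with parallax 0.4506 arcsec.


d = 1/p = 1/0.4506 = 2.2193

2.2193 pc


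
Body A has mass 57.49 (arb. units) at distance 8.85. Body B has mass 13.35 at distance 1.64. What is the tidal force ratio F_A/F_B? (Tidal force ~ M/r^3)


Ratio = (M1/r1^3) / (M2/r2^3) = (57.49/8.85^3) / (13.35/1.64^3) = 0.0274

0.0274


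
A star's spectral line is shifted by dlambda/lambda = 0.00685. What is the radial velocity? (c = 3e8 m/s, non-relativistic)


v = (dlambda/lambda) * c = 0.00685 * 3e8 = 2.055e+06

2.055e+06 m/s


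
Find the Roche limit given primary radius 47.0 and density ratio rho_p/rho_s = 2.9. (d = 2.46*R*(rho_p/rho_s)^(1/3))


d_Roche = 2.46 * 47.0 * 2.9^(1/3) = 164.8791

164.8791


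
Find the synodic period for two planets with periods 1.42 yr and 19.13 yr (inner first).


1/P_syn = |1/P1 - 1/P2| = |1/1.42 - 1/19.13| => P_syn = 1.5339

1.5339 years


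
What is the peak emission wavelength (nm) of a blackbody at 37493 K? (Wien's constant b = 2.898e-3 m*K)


lam_max = b / T = 2.898e-3 / 37493 = 7.729e-08 m = 77.2944 nm

77.2944 nm


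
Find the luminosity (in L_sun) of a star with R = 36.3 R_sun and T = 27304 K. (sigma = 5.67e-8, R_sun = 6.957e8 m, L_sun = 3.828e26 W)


R = 36.3 * 6.957e8 m = 2.525391e+10 m. L = 4*pi*R^2*sigma*T^4 = 4*pi*(2.525391e+10)^2 * 5.67e-8 * 27304^4 = 2.525545986e+32 W. L/L_sun = 2.525545986e+32 / 3.828e26 = 659756.0048

659756.0048 L_sun


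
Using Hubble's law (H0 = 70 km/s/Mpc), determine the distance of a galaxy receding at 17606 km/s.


d = v / H0 = 17606 / 70 = 251.5143

251.5143 Mpc


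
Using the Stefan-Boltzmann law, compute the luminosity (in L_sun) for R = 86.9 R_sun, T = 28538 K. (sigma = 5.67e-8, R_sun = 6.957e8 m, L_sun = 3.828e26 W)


R = 86.9 * 6.957e8 m = 6.045633e+10 m. L = 4*pi*R^2*sigma*T^4 = 4*pi*(6.045633e+10)^2 * 5.67e-8 * 28538^4 = 1.727311311e+33 W. L/L_sun = 1.727311311e+33 / 3.828e26 = 4.512e+06

4.512e+06 L_sun


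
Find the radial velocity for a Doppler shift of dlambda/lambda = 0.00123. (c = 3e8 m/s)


v = (dlambda/lambda) * c = 0.00123 * 3e8 = 369000.0

369000.0 m/s


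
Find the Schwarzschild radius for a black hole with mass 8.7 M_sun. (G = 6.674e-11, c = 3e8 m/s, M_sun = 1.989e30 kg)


M = 8.7 * 1.989e30 kg = 1.73043e+31 kg. rs = 2GM/c^2 = 2 * 6.674e-11 * 1.73043e+31 / (3e8)^2 = 25664.1996

25664.1996 m


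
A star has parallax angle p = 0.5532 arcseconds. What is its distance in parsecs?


d = 1/p = 1/0.5532 = 1.8077

1.8077 pc


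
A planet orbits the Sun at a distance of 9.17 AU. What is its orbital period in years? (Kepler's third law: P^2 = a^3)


P = a^(3/2) = 9.17^1.5 = 27.7686

27.7686 years


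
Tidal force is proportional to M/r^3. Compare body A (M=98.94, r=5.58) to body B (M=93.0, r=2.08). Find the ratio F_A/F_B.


Ratio = (M1/r1^3) / (M2/r2^3) = (98.94/5.58^3) / (93.0/2.08^3) = 0.0551

0.0551


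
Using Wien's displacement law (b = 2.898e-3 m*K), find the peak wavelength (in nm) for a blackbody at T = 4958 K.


lam_max = b / T = 2.898e-3 / 4958 = 5.845e-07 m = 584.5099 nm

584.5099 nm


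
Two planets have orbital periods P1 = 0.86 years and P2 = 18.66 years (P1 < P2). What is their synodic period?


1/P_syn = |1/P1 - 1/P2| = |1/0.86 - 1/18.66| => P_syn = 0.9016

0.9016 years


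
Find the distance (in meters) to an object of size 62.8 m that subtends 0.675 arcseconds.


D = size / theta_rad, theta_rad = 0.675 * pi/(180*3600) = 3.272e-06, D = 1.919e+07

1.919e+07 m


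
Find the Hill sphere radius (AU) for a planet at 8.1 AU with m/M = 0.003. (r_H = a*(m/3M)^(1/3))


r_H = a * (m/3M)^(1/3) = 8.1 * (0.003/3)^(1/3) = 0.81

0.81 AU


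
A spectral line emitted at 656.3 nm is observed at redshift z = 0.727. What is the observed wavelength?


lam_obs = lam_emit * (1 + z) = 656.3 * (1 + 0.727) = 1133.4301

1133.4301 nm


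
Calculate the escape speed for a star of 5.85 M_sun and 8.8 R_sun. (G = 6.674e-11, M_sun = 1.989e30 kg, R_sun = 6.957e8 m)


M = 5.85 * 1.989e30 kg = 1.163565e+31 kg; R = 8.8 * 6.957e8 m = 6.12216e+09 m. v_esc = sqrt(2GM/R) = sqrt(2 * 6.674e-11 * 1.163565e+31 / 6.12216e+09) = 503675.8011

503675.8011 m/s


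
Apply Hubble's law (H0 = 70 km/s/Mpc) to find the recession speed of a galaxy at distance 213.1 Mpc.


v = H0 * d = 70 * 213.1 = 14917.0

14917.0 km/s


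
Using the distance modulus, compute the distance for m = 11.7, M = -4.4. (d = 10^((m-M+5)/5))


d = 10^((m - M + 5)/5) = 10^((11.7 - -4.4 + 5)/5) = 16595.8691

16595.8691 pc


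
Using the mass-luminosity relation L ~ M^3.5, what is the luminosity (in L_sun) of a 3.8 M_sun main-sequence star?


L/L_sun = (M/M_sun)^3.5 = 3.8^3.5 = 106.9652

106.9652 L_sun


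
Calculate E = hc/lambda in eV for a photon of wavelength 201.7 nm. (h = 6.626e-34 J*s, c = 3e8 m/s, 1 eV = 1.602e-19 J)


E = hc/lambda = 6.626e-34 * 3e8 / 2.017e-07 = 9.855e-19 J = 6.1518 eV

6.1518 eV


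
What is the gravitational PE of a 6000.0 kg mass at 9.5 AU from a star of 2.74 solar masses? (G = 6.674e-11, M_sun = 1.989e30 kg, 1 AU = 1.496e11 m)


M = 2.74 * 1.989e30 kg = 5.44986e+30 kg; r = 9.5 AU * 1.496e11 m/AU = 1.4212e+12 m. U = -GM*m/r = -(6.674e-11 * 5.44986e+30 * 6000.0) / 1.4212e+12 = -1.536e+12

-1.536e+12 J


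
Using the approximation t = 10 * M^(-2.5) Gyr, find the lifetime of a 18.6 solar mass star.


t = 10 * M^(-2.5) = 10 * 18.6^(-2.5) = 0.0067

0.0067 Gyr


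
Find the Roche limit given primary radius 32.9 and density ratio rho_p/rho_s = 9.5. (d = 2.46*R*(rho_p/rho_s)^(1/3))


d_Roche = 2.46 * 32.9 * 9.5^(1/3) = 171.4111

171.4111


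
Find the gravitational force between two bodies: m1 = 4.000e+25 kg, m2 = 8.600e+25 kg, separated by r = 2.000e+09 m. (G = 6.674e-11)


F = G*m1*m2/r^2 = 6.674e-11 * 4.000e+25 * 8.600e+25 / (2.000e+09)^2 = 6.674e-11 * 3.440e+51 / 4.000e+18 = 5.740e+22

5.740e+22 N


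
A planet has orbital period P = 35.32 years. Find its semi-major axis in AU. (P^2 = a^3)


a = P^(2/3) = 35.32^(2/3) = 10.765

10.765 AU


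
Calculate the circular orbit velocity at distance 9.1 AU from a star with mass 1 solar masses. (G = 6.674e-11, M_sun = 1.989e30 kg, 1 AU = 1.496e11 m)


v = sqrt(GM/r) = sqrt(6.674e-11 * 1.989e+30 / 1.361e+12) = 9874.702

9874.702 m/s


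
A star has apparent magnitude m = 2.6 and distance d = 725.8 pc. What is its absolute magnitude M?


M = m - 5*log10(d) + 5 = 2.6 - 5*log10(725.8) + 5 = -6.7041

-6.7041


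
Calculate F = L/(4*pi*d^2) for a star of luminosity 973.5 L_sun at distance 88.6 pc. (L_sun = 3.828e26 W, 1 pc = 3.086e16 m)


F = L / (4*pi*d^2) = 3.727e+29 / (4*pi*(2.734e+18)^2) = 3.967e-09

3.967e-09 W/m^2


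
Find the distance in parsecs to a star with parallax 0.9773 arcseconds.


d = 1/p = 1/0.9773 = 1.0232

1.0232 pc


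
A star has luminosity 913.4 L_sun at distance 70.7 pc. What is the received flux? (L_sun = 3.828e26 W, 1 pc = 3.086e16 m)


F = L / (4*pi*d^2) = 3.496e+29 / (4*pi*(2.182e+18)^2) = 5.845e-09

5.845e-09 W/m^2


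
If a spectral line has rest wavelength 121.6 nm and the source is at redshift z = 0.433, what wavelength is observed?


lam_obs = lam_emit * (1 + z) = 121.6 * (1 + 0.433) = 174.2528

174.2528 nm


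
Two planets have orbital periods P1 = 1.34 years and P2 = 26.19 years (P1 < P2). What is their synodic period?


1/P_syn = |1/P1 - 1/P2| = |1/1.34 - 1/26.19| => P_syn = 1.4123

1.4123 years


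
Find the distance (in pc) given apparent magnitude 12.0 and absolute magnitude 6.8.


d = 10^((m - M + 5)/5) = 10^((12.0 - 6.8 + 5)/5) = 109.6478

109.6478 pc


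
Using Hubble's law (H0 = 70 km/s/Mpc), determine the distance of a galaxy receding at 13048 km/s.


d = v / H0 = 13048 / 70 = 186.4

186.4 Mpc


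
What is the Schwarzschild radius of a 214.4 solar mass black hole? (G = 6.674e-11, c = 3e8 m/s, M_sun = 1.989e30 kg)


M = 214.4 * 1.989e30 kg = 4.264416e+32 kg. rs = 2GM/c^2 = 2 * 6.674e-11 * 4.264416e+32 / (3e8)^2 = 632460.2752

632460.2752 m


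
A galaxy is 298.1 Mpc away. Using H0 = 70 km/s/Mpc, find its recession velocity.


v = H0 * d = 70 * 298.1 = 20867.0

20867.0 km/s


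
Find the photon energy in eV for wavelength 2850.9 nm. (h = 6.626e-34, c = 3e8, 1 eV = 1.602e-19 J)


E = hc/lambda = 6.626e-34 * 3e8 / 2.851e-06 = 6.973e-20 J = 0.4352 eV

0.4352 eV


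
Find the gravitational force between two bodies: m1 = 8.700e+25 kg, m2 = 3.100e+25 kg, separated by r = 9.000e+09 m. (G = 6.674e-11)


F = G*m1*m2/r^2 = 6.674e-11 * 8.700e+25 * 3.100e+25 / (9.000e+09)^2 = 6.674e-11 * 2.697e+51 / 8.100e+19 = 2.222e+21

2.222e+21 N


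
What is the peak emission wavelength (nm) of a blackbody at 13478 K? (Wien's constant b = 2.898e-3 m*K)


lam_max = b / T = 2.898e-3 / 13478 = 2.150e-07 m = 215.0171 nm

215.0171 nm


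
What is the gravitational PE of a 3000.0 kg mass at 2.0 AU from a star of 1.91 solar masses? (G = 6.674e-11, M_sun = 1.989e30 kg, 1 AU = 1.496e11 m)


M = 1.91 * 1.989e30 kg = 3.79899e+30 kg; r = 2.0 AU * 1.496e11 m/AU = 2.992e+11 m. U = -GM*m/r = -(6.674e-11 * 3.79899e+30 * 3000.0) / 2.992e+11 = -2.542e+12

-2.542e+12 J


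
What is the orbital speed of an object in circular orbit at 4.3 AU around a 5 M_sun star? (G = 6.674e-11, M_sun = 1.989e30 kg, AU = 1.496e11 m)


v = sqrt(GM/r) = sqrt(6.674e-11 * 9.945e+30 / 6.433e+11) = 32121.4743

32121.4743 m/s


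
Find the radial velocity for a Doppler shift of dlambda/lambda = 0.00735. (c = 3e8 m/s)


v = (dlambda/lambda) * c = 0.00735 * 3e8 = 2.205e+06

2.205e+06 m/s


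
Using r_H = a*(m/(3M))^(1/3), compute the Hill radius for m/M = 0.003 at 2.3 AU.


r_H = a * (m/3M)^(1/3) = 2.3 * (0.003/3)^(1/3) = 0.23

0.23 AU


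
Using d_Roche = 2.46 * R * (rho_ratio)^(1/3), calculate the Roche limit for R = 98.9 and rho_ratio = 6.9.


d_Roche = 2.46 * 98.9 * 6.9^(1/3) = 463.1778

463.1778


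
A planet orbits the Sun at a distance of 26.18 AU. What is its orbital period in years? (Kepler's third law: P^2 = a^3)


P = a^(3/2) = 26.18^1.5 = 133.9536

133.9536 years


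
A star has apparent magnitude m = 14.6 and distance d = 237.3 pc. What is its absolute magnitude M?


M = m - 5*log10(d) + 5 = 14.6 - 5*log10(237.3) + 5 = 7.7235

7.7235


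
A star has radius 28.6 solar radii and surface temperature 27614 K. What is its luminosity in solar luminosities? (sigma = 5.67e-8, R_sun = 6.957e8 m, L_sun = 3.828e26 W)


R = 28.6 * 6.957e8 m = 1.989702e+10 m. L = 4*pi*R^2*sigma*T^4 = 4*pi*(1.989702e+10)^2 * 5.67e-8 * 27614^4 = 1.640160233e+32 W. L/L_sun = 1.640160233e+32 / 3.828e26 = 428464.0108

428464.0108 L_sun


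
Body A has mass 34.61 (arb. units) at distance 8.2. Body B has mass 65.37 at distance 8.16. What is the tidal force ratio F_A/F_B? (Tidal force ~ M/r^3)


Ratio = (M1/r1^3) / (M2/r2^3) = (34.61/8.2^3) / (65.37/8.16^3) = 0.5217

0.5217


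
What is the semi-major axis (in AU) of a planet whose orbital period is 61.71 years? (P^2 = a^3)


a = P^(2/3) = 61.71^(2/3) = 15.616

15.616 AU


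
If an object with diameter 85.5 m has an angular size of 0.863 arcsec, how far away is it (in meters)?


D = size / theta_rad, theta_rad = 0.863 * pi/(180*3600) = 4.184e-06, D = 2.044e+07

2.044e+07 m


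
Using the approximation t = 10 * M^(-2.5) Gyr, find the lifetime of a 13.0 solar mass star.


t = 10 * M^(-2.5) = 10 * 13.0^(-2.5) = 0.0164

0.0164 Gyr


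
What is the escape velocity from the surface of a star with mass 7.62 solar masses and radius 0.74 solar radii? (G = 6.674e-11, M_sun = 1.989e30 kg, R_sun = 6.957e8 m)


M = 7.62 * 1.989e30 kg = 1.515618e+31 kg; R = 0.74 * 6.957e8 m = 5.14818e+08 m. v_esc = sqrt(2GM/R) = sqrt(2 * 6.674e-11 * 1.515618e+31 / 5.14818e+08) = 1.982e+06

1.982e+06 m/s


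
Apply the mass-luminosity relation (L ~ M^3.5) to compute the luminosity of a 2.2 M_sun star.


L/L_sun = (M/M_sun)^3.5 = 2.2^3.5 = 15.7935

15.7935 L_sun


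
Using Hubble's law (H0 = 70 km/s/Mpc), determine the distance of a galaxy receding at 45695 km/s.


d = v / H0 = 45695 / 70 = 652.7857

652.7857 Mpc


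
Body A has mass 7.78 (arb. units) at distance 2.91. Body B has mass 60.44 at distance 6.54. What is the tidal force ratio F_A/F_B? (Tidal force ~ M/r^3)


Ratio = (M1/r1^3) / (M2/r2^3) = (7.78/2.91^3) / (60.44/6.54^3) = 1.4612

1.4612


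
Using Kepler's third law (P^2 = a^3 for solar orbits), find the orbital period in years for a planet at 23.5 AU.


P = a^(3/2) = 23.5^1.5 = 113.9205

113.9205 years


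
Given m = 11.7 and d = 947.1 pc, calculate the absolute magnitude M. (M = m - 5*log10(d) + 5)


M = m - 5*log10(d) + 5 = 11.7 - 5*log10(947.1) + 5 = 1.818

1.818


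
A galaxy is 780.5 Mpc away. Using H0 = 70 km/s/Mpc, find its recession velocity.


v = H0 * d = 70 * 780.5 = 54635.0

54635.0 km/s


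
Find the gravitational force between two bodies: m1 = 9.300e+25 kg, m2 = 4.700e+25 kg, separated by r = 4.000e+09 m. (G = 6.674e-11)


F = G*m1*m2/r^2 = 6.674e-11 * 9.300e+25 * 4.700e+25 / (4.000e+09)^2 = 6.674e-11 * 4.371e+51 / 1.600e+19 = 1.823e+22

1.823e+22 N


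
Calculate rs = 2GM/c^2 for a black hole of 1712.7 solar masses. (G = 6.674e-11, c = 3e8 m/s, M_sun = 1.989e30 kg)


M = 1712.7 * 1.989e30 kg = 3.4065603e+33 kg. rs = 2GM/c^2 = 2 * 6.674e-11 * 3.4065603e+33 / (3e8)^2 = 5.052e+06

5.052e+06 m


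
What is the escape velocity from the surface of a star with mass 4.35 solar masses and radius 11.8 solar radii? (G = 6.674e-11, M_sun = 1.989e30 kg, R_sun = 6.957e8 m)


M = 4.35 * 1.989e30 kg = 8.65215e+30 kg; R = 11.8 * 6.957e8 m = 8.20926e+09 m. v_esc = sqrt(2GM/R) = sqrt(2 * 6.674e-11 * 8.65215e+30 / 8.20926e+09) = 375074.9963

375074.9963 m/s


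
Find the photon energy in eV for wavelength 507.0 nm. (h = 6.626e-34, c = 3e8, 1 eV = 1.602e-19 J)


E = hc/lambda = 6.626e-34 * 3e8 / 5.070e-07 = 3.921e-19 J = 2.4474 eV

2.4474 eV


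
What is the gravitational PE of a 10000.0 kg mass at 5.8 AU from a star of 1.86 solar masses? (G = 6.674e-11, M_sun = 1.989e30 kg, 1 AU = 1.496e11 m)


M = 1.86 * 1.989e30 kg = 3.69954e+30 kg; r = 5.8 AU * 1.496e11 m/AU = 8.6768e+11 m. U = -GM*m/r = -(6.674e-11 * 3.69954e+30 * 10000.0) / 8.6768e+11 = -2.846e+12

-2.846e+12 J


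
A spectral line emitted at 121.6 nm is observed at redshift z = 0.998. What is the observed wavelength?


lam_obs = lam_emit * (1 + z) = 121.6 * (1 + 0.998) = 242.9568

242.9568 nm


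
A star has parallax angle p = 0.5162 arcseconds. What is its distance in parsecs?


d = 1/p = 1/0.5162 = 1.9372

1.9372 pc


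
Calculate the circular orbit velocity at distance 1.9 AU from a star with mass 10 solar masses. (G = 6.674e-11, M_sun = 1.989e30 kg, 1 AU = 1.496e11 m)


v = sqrt(GM/r) = sqrt(6.674e-11 * 1.989e+31 / 2.842e+11) = 68338.8861

68338.8861 m/s


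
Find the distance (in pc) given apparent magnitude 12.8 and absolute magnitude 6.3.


d = 10^((m - M + 5)/5) = 10^((12.8 - 6.3 + 5)/5) = 199.5262

199.5262 pc


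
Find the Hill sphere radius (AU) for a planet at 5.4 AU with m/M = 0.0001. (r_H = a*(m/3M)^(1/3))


r_H = a * (m/3M)^(1/3) = 5.4 * (0.0001/3)^(1/3) = 0.1738

0.1738 AU


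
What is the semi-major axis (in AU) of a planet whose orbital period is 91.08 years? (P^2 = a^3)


a = P^(2/3) = 91.08^(2/3) = 20.2433

20.2433 AU


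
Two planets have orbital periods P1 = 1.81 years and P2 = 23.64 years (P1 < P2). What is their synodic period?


1/P_syn = |1/P1 - 1/P2| = |1/1.81 - 1/23.64| => P_syn = 1.9601

1.9601 years


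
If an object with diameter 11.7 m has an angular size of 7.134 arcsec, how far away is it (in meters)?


D = size / theta_rad, theta_rad = 7.134 * pi/(180*3600) = 3.459e-05, D = 338281.2213

338281.2213 m


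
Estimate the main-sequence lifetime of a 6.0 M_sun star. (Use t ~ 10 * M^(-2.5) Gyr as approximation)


t = 10 * M^(-2.5) = 10 * 6.0^(-2.5) = 0.1134

0.1134 Gyr


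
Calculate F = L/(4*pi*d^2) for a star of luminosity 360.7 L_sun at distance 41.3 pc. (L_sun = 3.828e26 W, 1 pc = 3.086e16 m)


F = L / (4*pi*d^2) = 1.381e+29 / (4*pi*(1.275e+18)^2) = 6.764e-09

6.764e-09 W/m^2


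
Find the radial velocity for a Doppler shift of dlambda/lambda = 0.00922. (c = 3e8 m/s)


v = (dlambda/lambda) * c = 0.00922 * 3e8 = 2.766e+06

2.766e+06 m/s


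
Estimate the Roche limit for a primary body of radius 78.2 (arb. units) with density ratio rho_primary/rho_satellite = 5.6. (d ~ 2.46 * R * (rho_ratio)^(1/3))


d_Roche = 2.46 * 78.2 * 5.6^(1/3) = 341.6157

341.6157


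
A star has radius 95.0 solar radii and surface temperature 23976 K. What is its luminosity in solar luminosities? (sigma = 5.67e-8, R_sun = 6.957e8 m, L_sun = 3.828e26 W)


R = 95.0 * 6.957e8 m = 6.60915e+10 m. L = 4*pi*R^2*sigma*T^4 = 4*pi*(6.60915e+10)^2 * 5.67e-8 * 23976^4 = 1.028468655e+33 W. L/L_sun = 1.028468655e+33 / 3.828e26 = 2.687e+06

2.687e+06 L_sun


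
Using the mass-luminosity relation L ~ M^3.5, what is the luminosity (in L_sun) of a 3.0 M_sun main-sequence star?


L/L_sun = (M/M_sun)^3.5 = 3.0^3.5 = 46.7654

46.7654 L_sun


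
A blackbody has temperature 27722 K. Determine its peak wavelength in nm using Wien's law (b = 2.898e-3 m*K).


lam_max = b / T = 2.898e-3 / 27722 = 1.045e-07 m = 104.5379 nm

104.5379 nm


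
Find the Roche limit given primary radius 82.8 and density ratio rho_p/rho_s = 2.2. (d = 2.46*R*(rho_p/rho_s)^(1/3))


d_Roche = 2.46 * 82.8 * 2.2^(1/3) = 264.9149

264.9149


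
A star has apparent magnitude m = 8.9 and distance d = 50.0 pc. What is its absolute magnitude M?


M = m - 5*log10(d) + 5 = 8.9 - 5*log10(50.0) + 5 = 5.4051

5.4051


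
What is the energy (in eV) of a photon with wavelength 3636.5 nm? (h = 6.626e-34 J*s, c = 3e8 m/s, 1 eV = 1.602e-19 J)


E = hc/lambda = 6.626e-34 * 3e8 / 3.637e-06 = 5.466e-20 J = 0.3412 eV

0.3412 eV


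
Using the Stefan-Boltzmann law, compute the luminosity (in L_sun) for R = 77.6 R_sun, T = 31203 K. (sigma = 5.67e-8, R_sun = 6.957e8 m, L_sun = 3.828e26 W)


R = 77.6 * 6.957e8 m = 5.398632e+10 m. L = 4*pi*R^2*sigma*T^4 = 4*pi*(5.398632e+10)^2 * 5.67e-8 * 31203^4 = 1.968546947e+33 W. L/L_sun = 1.968546947e+33 / 3.828e26 = 5.142e+06

5.142e+06 L_sun


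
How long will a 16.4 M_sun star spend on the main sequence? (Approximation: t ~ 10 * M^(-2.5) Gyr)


t = 10 * M^(-2.5) = 10 * 16.4^(-2.5) = 0.0092

0.0092 Gyr


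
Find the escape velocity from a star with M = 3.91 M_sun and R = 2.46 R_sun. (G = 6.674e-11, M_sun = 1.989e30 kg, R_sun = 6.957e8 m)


M = 3.91 * 1.989e30 kg = 7.77699e+30 kg; R = 2.46 * 6.957e8 m = 1.711422e+09 m. v_esc = sqrt(2GM/R) = sqrt(2 * 6.674e-11 * 7.77699e+30 / 1.711422e+09) = 778816.8051

778816.8051 m/s


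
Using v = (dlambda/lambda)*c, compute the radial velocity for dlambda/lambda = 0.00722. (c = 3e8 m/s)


v = (dlambda/lambda) * c = 0.00722 * 3e8 = 2.166e+06

2.166e+06 m/s


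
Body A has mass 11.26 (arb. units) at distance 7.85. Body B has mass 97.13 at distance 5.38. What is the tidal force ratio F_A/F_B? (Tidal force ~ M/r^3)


Ratio = (M1/r1^3) / (M2/r2^3) = (11.26/7.85^3) / (97.13/5.38^3) = 0.0373

0.0373


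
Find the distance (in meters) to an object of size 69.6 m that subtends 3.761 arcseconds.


D = size / theta_rad, theta_rad = 3.761 * pi/(180*3600) = 1.823e-05, D = 3.817e+06

3.817e+06 m


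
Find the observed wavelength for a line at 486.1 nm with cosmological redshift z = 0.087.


lam_obs = lam_emit * (1 + z) = 486.1 * (1 + 0.087) = 528.3907

528.3907 nm


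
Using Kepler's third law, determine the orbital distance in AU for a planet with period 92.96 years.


a = P^(2/3) = 92.96^(2/3) = 20.5209

20.5209 AU


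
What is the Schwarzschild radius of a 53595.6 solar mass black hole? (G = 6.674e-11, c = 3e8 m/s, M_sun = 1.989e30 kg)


M = 53595.6 * 1.989e30 kg = 1.066016484e+35 kg. rs = 2GM/c^2 = 2 * 6.674e-11 * 1.066016484e+35 / (3e8)^2 = 1.581e+08

1.581e+08 m


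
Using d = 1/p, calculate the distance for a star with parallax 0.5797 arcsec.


d = 1/p = 1/0.5797 = 1.725

1.725 pc


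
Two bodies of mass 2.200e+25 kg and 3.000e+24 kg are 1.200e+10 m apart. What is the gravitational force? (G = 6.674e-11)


F = G*m1*m2/r^2 = 6.674e-11 * 2.200e+25 * 3.000e+24 / (1.200e+10)^2 = 6.674e-11 * 6.600e+49 / 1.440e+20 = 3.059e+19

3.059e+19 N


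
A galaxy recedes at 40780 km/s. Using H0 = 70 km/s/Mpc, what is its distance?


d = v / H0 = 40780 / 70 = 582.5714

582.5714 Mpc


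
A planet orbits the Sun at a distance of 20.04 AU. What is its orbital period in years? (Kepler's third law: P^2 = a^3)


P = a^(3/2) = 20.04^1.5 = 89.7112

89.7112 years


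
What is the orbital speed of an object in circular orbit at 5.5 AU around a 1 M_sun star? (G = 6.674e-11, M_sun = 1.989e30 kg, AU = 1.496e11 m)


v = sqrt(GM/r) = sqrt(6.674e-11 * 1.989e+30 / 8.228e+11) = 12701.7439

12701.7439 m/s


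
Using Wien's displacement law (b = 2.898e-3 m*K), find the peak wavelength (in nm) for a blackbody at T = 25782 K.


lam_max = b / T = 2.898e-3 / 25782 = 1.124e-07 m = 112.404 nm

112.404 nm


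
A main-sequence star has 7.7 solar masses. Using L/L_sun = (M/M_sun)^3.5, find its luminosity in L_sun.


L/L_sun = (M/M_sun)^3.5 = 7.7^3.5 = 1266.8277

1266.8277 L_sun


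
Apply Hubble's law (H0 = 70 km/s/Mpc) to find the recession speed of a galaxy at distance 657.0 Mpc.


v = H0 * d = 70 * 657.0 = 45990.0

45990.0 km/s


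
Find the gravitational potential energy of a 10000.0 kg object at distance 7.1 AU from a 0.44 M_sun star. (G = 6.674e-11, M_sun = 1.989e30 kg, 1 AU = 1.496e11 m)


M = 0.44 * 1.989e30 kg = 8.7516e+29 kg; r = 7.1 AU * 1.496e11 m/AU = 1.06216e+12 m. U = -GM*m/r = -(6.674e-11 * 8.7516e+29 * 10000.0) / 1.06216e+12 = -5.499e+11

-5.499e+11 J


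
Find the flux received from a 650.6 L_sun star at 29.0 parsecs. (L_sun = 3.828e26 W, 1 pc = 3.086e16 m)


F = L / (4*pi*d^2) = 2.490e+29 / (4*pi*(8.949e+17)^2) = 2.475e-08

2.475e-08 W/m^2


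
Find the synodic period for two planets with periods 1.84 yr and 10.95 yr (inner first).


1/P_syn = |1/P1 - 1/P2| = |1/1.84 - 1/10.95| => P_syn = 2.2116

2.2116 years


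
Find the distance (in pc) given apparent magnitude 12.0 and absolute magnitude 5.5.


d = 10^((m - M + 5)/5) = 10^((12.0 - 5.5 + 5)/5) = 199.5262

199.5262 pc


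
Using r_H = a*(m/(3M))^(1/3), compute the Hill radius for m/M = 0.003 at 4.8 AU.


r_H = a * (m/3M)^(1/3) = 4.8 * (0.003/3)^(1/3) = 0.48

0.48 AU


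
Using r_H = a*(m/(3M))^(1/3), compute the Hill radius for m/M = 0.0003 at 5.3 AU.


r_H = a * (m/3M)^(1/3) = 5.3 * (0.0003/3)^(1/3) = 0.246

0.246 AU


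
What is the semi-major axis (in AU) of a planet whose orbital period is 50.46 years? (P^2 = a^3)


a = P^(2/3) = 50.46^(2/3) = 13.6552

13.6552 AU


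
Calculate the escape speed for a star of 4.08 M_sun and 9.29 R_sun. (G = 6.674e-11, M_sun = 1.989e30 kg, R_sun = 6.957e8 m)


M = 4.08 * 1.989e30 kg = 8.11512e+30 kg; R = 9.29 * 6.957e8 m = 6.463053e+09 m. v_esc = sqrt(2GM/R) = sqrt(2 * 6.674e-11 * 8.11512e+30 / 6.463053e+09) = 409389.5129

409389.5129 m/s


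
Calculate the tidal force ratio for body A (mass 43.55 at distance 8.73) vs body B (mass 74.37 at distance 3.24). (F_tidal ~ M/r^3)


Ratio = (M1/r1^3) / (M2/r2^3) = (43.55/8.73^3) / (74.37/3.24^3) = 0.0299

0.0299


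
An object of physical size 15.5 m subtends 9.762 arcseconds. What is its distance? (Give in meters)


D = size / theta_rad, theta_rad = 9.762 * pi/(180*3600) = 4.733e-05, D = 327505.0704

327505.0704 m


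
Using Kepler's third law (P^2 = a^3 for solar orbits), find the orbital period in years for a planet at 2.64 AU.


P = a^(3/2) = 2.64^1.5 = 4.2895

4.2895 years


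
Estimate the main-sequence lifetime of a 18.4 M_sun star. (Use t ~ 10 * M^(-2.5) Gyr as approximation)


t = 10 * M^(-2.5) = 10 * 18.4^(-2.5) = 0.0069

0.0069 Gyr


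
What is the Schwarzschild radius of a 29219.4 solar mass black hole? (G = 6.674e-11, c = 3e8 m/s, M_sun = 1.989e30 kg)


M = 29219.4 * 1.989e30 kg = 5.81173866e+34 kg. rs = 2GM/c^2 = 2 * 6.674e-11 * 5.81173866e+34 / (3e8)^2 = 8.619e+07

8.619e+07 m


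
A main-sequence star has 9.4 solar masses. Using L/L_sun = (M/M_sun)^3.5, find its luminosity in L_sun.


L/L_sun = (M/M_sun)^3.5 = 9.4^3.5 = 2546.5223

2546.5223 L_sun


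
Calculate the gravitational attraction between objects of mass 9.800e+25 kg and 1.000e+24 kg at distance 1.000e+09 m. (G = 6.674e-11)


F = G*m1*m2/r^2 = 6.674e-11 * 9.800e+25 * 1.000e+24 / (1.000e+09)^2 = 6.674e-11 * 9.800e+49 / 1.000e+18 = 6.541e+21

6.541e+21 N


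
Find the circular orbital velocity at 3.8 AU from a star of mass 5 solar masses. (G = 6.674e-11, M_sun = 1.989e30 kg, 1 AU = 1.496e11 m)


v = sqrt(GM/r) = sqrt(6.674e-11 * 9.945e+30 / 5.685e+11) = 34169.443

34169.443 m/s


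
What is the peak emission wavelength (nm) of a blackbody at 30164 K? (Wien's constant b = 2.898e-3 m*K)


lam_max = b / T = 2.898e-3 / 30164 = 9.607e-08 m = 96.0748 nm

96.0748 nm


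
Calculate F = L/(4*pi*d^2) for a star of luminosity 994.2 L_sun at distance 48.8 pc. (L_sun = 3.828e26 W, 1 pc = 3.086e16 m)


F = L / (4*pi*d^2) = 3.806e+29 / (4*pi*(1.506e+18)^2) = 1.335e-08

1.335e-08 W/m^2


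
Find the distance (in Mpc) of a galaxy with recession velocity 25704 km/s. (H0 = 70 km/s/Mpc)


d = v / H0 = 25704 / 70 = 367.2

367.2 Mpc


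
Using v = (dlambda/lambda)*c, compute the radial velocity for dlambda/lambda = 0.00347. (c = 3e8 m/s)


v = (dlambda/lambda) * c = 0.00347 * 3e8 = 1.041e+06

1.041e+06 m/s


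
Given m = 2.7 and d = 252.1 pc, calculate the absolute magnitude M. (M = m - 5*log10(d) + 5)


M = m - 5*log10(d) + 5 = 2.7 - 5*log10(252.1) + 5 = -4.3079

-4.3079


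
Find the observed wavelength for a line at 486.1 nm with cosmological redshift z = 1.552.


lam_obs = lam_emit * (1 + z) = 486.1 * (1 + 1.552) = 1240.5272

1240.5272 nm


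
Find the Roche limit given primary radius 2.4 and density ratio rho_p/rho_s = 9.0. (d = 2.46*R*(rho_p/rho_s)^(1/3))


d_Roche = 2.46 * 2.4 * 9.0^(1/3) = 12.2808

12.2808


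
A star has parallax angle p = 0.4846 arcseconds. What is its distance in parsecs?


d = 1/p = 1/0.4846 = 2.0636

2.0636 pc


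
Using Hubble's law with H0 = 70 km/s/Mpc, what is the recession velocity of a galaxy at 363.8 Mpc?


v = H0 * d = 70 * 363.8 = 25466.0

25466.0 km/s


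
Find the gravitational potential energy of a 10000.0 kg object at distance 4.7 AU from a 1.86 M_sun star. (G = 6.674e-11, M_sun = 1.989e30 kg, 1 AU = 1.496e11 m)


M = 1.86 * 1.989e30 kg = 3.69954e+30 kg; r = 4.7 AU * 1.496e11 m/AU = 7.0312e+11 m. U = -GM*m/r = -(6.674e-11 * 3.69954e+30 * 10000.0) / 7.0312e+11 = -3.512e+12

-3.512e+12 J


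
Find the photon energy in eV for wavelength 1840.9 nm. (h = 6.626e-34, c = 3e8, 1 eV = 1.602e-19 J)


E = hc/lambda = 6.626e-34 * 3e8 / 1.841e-06 = 1.080e-19 J = 0.674 eV

0.674 eV


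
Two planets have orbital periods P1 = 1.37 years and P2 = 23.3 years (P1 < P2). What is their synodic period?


1/P_syn = |1/P1 - 1/P2| = |1/1.37 - 1/23.3| => P_syn = 1.4556

1.4556 years


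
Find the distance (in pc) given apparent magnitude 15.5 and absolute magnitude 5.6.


d = 10^((m - M + 5)/5) = 10^((15.5 - 5.6 + 5)/5) = 954.9926

954.9926 pc


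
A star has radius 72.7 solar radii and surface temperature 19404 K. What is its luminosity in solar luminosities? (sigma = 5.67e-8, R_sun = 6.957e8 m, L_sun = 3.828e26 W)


R = 72.7 * 6.957e8 m = 5.057739e+10 m. L = 4*pi*R^2*sigma*T^4 = 4*pi*(5.057739e+10)^2 * 5.67e-8 * 19404^4 = 2.583870926e+32 W. L/L_sun = 2.583870926e+32 / 3.828e26 = 674992.4048

674992.4048 L_sun


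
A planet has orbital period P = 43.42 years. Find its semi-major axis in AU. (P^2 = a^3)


a = P^(2/3) = 43.42^(2/3) = 12.3536

12.3536 AU


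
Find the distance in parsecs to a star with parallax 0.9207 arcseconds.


d = 1/p = 1/0.9207 = 1.0861

1.0861 pc
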